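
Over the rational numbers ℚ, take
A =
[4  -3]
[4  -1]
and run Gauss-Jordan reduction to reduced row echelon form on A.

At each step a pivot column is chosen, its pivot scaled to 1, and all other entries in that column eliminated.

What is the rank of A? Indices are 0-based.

pivot(0,0)=4: scale R0 → (1, -3/4)
  clear (1,0): R1 −= (4)R0 → (0, 2)
pivot(1,1)=2: scale R1 → (0, 1)
  clear (0,1): R0 −= (-3/4)R1 → (1, 0)

rank = 2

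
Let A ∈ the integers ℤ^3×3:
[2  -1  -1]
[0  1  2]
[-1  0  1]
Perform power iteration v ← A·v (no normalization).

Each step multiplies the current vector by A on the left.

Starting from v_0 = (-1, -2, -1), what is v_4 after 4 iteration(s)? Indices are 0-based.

v_0 = (-1, -2, -1).
v_1 = A·v_0 = (1, -4, 0).
v_2 = A·v_1 = (6, -4, -1).
v_3 = A·v_2 = (17, -6, -7).
v_4 = A·v_3 = (47, -20, -24).

v_4 = (47, -20, -24)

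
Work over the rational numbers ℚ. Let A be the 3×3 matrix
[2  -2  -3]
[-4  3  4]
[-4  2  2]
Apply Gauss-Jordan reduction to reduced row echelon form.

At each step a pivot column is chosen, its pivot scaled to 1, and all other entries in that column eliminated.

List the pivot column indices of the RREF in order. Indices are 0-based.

pivot(0,0)=2: scale R0 → (1, -1, -3/2)
  clear (1,0): R1 −= (-4)R0 → (0, -1, -2)
  clear (2,0): R2 −= (-4)R0 → (0, -2, -4)
pivot(1,1)=-1: scale R1 → (0, 1, 2)
  clear (0,1): R0 −= (-1)R1 → (1, 0, 1/2)
  clear (2,1): R2 −= (-2)R1 → (0, 0, 0)
col 2: no nonzero at/below row 2; advance.

pivot columns: 0, 1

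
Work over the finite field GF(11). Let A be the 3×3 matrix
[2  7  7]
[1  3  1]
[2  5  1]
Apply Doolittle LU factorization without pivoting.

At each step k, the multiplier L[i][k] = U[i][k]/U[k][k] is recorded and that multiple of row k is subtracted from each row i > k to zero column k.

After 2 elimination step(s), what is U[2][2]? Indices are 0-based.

k=0: U[0][0]=2
  eliminate (1,0): mult=6, new row 1: (0, 5, 3); set L[1][0]=6
  eliminate (2,0): mult=1, new row 2: (0, 9, 5); set L[2][0]=1
k=1: U[1][1]=5
  eliminate (2,1): mult=4, new row 2: (0, 0, 4); set L[2][1]=4

U[2][2] = 4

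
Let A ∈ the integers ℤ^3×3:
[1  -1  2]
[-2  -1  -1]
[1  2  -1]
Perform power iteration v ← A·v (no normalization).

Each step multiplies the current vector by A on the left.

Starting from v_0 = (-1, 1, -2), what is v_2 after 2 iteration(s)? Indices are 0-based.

v_0 = (-1, 1, -2).
v_1 = A·v_0 = (-6, 3, 3).
v_2 = A·v_1 = (-3, 6, -3).

v_2 = (-3, 6, -3)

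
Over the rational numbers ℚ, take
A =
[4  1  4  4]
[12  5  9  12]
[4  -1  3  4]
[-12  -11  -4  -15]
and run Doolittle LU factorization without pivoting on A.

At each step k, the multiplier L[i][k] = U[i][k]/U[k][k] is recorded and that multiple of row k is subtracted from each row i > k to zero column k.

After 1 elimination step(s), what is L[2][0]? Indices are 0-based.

Step 1: pivot at (0,0) is 4.
  row1 ← row1 − (3)·row0  ⇒  L[1][0]=3, U row1=(0, 2, -3, 0)
  row2 ← row2 − (1)·row0  ⇒  L[2][0]=1, U row2=(0, -2, -1, 0)
  row3 ← row3 − (-3)·row0  ⇒  L[3][0]=-3, U row3=(0, -8, 8, -3)

L[2][0] = 1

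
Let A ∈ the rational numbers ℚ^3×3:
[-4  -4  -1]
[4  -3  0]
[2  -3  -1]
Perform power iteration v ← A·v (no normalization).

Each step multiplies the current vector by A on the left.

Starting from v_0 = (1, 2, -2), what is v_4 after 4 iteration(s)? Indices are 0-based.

v_4 = (-1214, -1114, -1224)

v_0 = (1, 2, -2).
v_1 = A·v_0 = (-10, -2, -2).
v_2 = A·v_1 = (50, -34, -12).
v_3 = A·v_2 = (-52, 302, 214).
v_4 = A·v_3 = (-1214, -1114, -1224).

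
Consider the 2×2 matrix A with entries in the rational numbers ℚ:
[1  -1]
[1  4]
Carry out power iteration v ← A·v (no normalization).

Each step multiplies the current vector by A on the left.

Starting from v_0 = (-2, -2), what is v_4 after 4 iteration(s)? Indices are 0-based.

v_0 = (-2, -2).
v_1 = A·v_0 = (0, -10).
v_2 = A·v_1 = (10, -40).
v_3 = A·v_2 = (50, -150).
v_4 = A·v_3 = (200, -550).

v_4 = (200, -550)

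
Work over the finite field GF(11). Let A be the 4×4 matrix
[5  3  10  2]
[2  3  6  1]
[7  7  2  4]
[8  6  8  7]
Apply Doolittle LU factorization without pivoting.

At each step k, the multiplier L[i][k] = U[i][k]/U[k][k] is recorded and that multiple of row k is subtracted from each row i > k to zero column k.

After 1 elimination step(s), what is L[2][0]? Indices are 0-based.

L[2][0] = 8

k=0: U[0][0]=5
  eliminate (1,0): mult=7, new row 1: (0, 4, 2, 9); set L[1][0]=7
  eliminate (2,0): mult=8, new row 2: (0, 5, 10, 10); set L[2][0]=8
  eliminate (3,0): mult=6, new row 3: (0, 10, 3, 6); set L[3][0]=6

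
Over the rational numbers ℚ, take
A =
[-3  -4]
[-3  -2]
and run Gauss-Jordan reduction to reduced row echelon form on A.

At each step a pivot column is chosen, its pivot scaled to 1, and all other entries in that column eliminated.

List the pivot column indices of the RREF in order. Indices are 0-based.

[1] R0 /= -3  ⇒  (1, 4/3)
     R1 -= -3·R0  ⇒  (0, 2)
[2] R1 /= 2  ⇒  (0, 1)
     R0 -= 4/3·R1  ⇒  (1, 0)

pivot columns: 0, 1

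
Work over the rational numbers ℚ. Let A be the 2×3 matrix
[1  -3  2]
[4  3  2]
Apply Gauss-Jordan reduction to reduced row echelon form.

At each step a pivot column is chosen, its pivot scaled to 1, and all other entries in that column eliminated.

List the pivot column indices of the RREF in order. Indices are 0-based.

[1] R0 /= 1  ⇒  (1, -3, 2)
     R1 -= 4·R0  ⇒  (0, 15, -6)
[2] R1 /= 15  ⇒  (0, 1, -2/5)
     R0 -= -3·R1  ⇒  (1, 0, 4/5)

pivot columns: 0, 1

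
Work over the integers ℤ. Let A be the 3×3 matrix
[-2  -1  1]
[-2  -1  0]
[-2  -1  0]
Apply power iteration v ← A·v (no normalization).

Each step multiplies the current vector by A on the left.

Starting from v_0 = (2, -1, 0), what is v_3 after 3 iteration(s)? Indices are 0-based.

v_3 = (-12, -21, -21)

v_0 = (2, -1, 0).
v_1 = A·v_0 = (-3, -3, -3).
v_2 = A·v_1 = (6, 9, 9).
v_3 = A·v_2 = (-12, -21, -21).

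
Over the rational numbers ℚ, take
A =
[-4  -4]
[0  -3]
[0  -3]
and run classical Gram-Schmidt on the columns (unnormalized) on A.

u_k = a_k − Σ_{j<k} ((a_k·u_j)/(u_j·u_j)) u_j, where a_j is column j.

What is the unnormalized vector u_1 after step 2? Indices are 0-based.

Step 1: u_0 = a_0 = (-4, 0, 0).
Step 2: u_1 = a_1 − (1)·u_0 = (0, -3, -3).

u_1 = (0, -3, -3)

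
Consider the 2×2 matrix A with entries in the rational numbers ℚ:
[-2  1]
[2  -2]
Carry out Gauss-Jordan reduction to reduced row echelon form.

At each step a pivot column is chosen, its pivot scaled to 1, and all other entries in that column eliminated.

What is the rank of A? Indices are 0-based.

rank = 2

pivot(0,0)=-2: scale R0 → (1, -1/2)
  clear (1,0): R1 −= (2)R0 → (0, -1)
pivot(1,1)=-1: scale R1 → (0, 1)
  clear (0,1): R0 −= (-1/2)R1 → (1, 0)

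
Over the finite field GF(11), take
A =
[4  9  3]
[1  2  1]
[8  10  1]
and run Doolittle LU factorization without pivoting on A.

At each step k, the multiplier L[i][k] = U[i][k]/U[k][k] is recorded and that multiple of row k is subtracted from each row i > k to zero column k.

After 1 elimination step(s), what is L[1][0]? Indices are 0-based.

L[1][0] = 3

k=0: U[0][0]=4
  eliminate (1,0): mult=3, new row 1: (0, 8, 3); set L[1][0]=3
  eliminate (2,0): mult=2, new row 2: (0, 3, 6); set L[2][0]=2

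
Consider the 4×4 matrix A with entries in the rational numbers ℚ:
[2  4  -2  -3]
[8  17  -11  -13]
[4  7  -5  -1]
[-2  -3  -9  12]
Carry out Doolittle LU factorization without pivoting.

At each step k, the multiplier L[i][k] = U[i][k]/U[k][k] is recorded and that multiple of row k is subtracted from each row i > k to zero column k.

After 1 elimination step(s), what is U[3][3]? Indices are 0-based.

U[3][3] = 9

[col 0] pivot 2
  R1 -= 4*R0 → (0, 1, -3, -1)  (L[1][0] := 4)
  R2 -= 2*R0 → (0, -1, -1, 5)  (L[2][0] := 2)
  R3 -= -1*R0 → (0, 1, -11, 9)  (L[3][0] := -1)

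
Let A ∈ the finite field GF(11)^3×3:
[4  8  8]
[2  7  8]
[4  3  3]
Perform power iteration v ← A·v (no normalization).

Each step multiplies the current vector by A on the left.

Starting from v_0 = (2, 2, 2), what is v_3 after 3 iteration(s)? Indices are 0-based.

v_3 = (1, 0, 5)

v_0 = (2, 2, 2).
v_1 = A·v_0 = (7, 1, 9).
v_2 = A·v_1 = (9, 5, 3).
v_3 = A·v_2 = (1, 0, 5).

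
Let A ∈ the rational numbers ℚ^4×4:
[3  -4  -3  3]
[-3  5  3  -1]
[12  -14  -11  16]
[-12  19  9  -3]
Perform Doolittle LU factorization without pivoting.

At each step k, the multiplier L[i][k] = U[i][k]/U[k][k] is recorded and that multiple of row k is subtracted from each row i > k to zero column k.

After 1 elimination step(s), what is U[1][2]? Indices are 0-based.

Step 1: pivot at (0,0) is 3.
  row1 ← row1 − (-1)·row0  ⇒  L[1][0]=-1, U row1=(0, 1, 0, 2)
  row2 ← row2 − (4)·row0  ⇒  L[2][0]=4, U row2=(0, 2, 1, 4)
  row3 ← row3 − (-4)·row0  ⇒  L[3][0]=-4, U row3=(0, 3, -3, 9)

U[1][2] = 0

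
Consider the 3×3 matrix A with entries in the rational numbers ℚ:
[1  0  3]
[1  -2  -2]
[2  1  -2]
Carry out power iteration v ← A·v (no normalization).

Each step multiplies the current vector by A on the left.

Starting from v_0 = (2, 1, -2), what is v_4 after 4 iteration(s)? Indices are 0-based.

v_0 = (2, 1, -2).
v_1 = A·v_0 = (-4, 4, 9).
v_2 = A·v_1 = (23, -30, -22).
v_3 = A·v_2 = (-43, 127, 60).
v_4 = A·v_3 = (137, -417, -79).

v_4 = (137, -417, -79)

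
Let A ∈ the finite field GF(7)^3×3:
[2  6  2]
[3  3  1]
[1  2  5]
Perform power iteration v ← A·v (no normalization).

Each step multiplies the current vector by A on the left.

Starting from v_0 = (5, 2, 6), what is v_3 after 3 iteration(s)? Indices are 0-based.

v_0 = (5, 2, 6).
v_1 = A·v_0 = (6, 6, 4).
v_2 = A·v_1 = (0, 5, 3).
v_3 = A·v_2 = (1, 4, 4).

v_3 = (1, 4, 4)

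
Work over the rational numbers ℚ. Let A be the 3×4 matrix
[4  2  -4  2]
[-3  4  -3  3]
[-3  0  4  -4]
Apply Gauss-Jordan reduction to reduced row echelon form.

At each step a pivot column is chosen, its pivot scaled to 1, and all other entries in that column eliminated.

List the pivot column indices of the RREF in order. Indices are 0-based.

step 1: normalize row 0 (÷4) = (1, 1/2, -1, 1/2)
  row 1: subtract -3×row0 = (0, 11/2, -6, 9/2)
  row 2: subtract -3×row0 = (0, 3/2, 1, -5/2)
step 2: normalize row 1 (÷11/2) = (0, 1, -12/11, 9/11)
  row 0: subtract 1/2×row1 = (1, 0, -5/11, 1/11)
  row 2: subtract 3/2×row1 = (0, 0, 29/11, -41/11)
step 3: normalize row 2 (÷29/11) = (0, 0, 1, -41/29)
  row 0: subtract -5/11×row2 = (1, 0, 0, -16/29)
  row 1: subtract -12/11×row2 = (0, 1, 0, -21/29)

pivot columns: 0, 1, 2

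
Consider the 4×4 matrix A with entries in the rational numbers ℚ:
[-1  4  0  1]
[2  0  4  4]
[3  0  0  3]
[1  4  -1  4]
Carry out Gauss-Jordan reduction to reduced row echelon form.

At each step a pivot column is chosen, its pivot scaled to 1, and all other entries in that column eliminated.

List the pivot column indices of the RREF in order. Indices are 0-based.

pivot columns: 0, 1, 2, 3

[1] R0 /= -1  ⇒  (1, -4, 0, -1)
     R1 -= 2·R0  ⇒  (0, 8, 4, 6)
     R2 -= 3·R0  ⇒  (0, 12, 0, 6)
     R3 -= 1·R0  ⇒  (0, 8, -1, 5)
[2] R1 /= 8  ⇒  (0, 1, 1/2, 3/4)
     R0 -= -4·R1  ⇒  (1, 0, 2, 2)
     R2 -= 12·R1  ⇒  (0, 0, -6, -3)
     R3 -= 8·R1  ⇒  (0, 0, -5, -1)
[3] R2 /= -6  ⇒  (0, 0, 1, 1/2)
     R0 -= 2·R2  ⇒  (1, 0, 0, 1)
     R1 -= 1/2·R2  ⇒  (0, 1, 0, 1/2)
     R3 -= -5·R2  ⇒  (0, 0, 0, 3/2)
[4] R3 /= 3/2  ⇒  (0, 0, 0, 1)
     R0 -= 1·R3  ⇒  (1, 0, 0, 0)
     R1 -= 1/2·R3  ⇒  (0, 1, 0, 0)
     R2 -= 1/2·R3  ⇒  (0, 0, 1, 0)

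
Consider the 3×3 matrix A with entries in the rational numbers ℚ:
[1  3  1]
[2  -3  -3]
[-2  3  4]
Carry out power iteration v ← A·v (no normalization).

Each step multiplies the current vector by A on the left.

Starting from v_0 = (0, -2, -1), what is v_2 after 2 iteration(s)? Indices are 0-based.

v_0 = (0, -2, -1).
v_1 = A·v_0 = (-7, 9, -10).
v_2 = A·v_1 = (10, -11, 1).

v_2 = (10, -11, 1)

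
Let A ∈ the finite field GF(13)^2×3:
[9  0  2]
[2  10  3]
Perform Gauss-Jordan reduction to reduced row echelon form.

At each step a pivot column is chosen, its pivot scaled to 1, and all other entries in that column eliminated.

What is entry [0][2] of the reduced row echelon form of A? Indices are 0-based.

step 1: normalize row 0 (÷9) = (1, 0, 6)
  row 1: subtract 2×row0 = (0, 10, 4)
step 2: normalize row 1 (÷10) = (0, 1, 3)

M[0][2] = 6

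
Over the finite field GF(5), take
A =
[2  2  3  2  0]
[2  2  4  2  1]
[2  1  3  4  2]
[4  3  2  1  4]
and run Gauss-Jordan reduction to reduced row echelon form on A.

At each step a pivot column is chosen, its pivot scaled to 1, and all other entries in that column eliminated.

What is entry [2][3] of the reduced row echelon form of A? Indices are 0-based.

M[2][3] = 0

[1] R0 /= 2  ⇒  (1, 1, 4, 1, 0)
     R1 -= 2·R0  ⇒  (0, 0, 1, 0, 1)
     R2 -= 2·R0  ⇒  (0, 4, 0, 2, 2)
     R3 -= 4·R0  ⇒  (0, 4, 1, 2, 4)
[2] R1 <-> R2
[2] R1 /= 4  ⇒  (0, 1, 0, 3, 3)
     R0 -= 1·R1  ⇒  (1, 0, 4, 3, 2)
     R3 -= 4·R1  ⇒  (0, 0, 1, 0, 2)
[3] R2 /= 1  ⇒  (0, 0, 1, 0, 1)
     R0 -= 4·R2  ⇒  (1, 0, 0, 3, 3)
     R3 -= 1·R2  ⇒  (0, 0, 0, 0, 1)
column 3 empty below row 3
[4] R3 /= 1  ⇒  (0, 0, 0, 0, 1)
     R0 -= 3·R3  ⇒  (1, 0, 0, 3, 0)
     R1 -= 3·R3  ⇒  (0, 1, 0, 3, 0)
     R2 -= 1·R3  ⇒  (0, 0, 1, 0, 0)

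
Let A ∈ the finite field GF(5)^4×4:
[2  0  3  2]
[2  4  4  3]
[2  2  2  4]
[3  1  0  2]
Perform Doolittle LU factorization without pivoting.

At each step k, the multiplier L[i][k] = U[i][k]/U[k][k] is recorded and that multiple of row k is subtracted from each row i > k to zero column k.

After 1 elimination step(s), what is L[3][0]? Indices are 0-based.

k=0: U[0][0]=2
  eliminate (1,0): mult=1, new row 1: (0, 4, 1, 1); set L[1][0]=1
  eliminate (2,0): mult=1, new row 2: (0, 2, 4, 2); set L[2][0]=1
  eliminate (3,0): mult=4, new row 3: (0, 1, 3, 4); set L[3][0]=4

L[3][0] = 4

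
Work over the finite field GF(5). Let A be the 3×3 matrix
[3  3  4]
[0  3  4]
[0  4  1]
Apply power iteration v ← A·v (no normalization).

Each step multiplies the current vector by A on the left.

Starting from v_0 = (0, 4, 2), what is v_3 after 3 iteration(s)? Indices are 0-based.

v_0 = (0, 4, 2).
v_1 = A·v_0 = (0, 0, 3).
v_2 = A·v_1 = (2, 2, 3).
v_3 = A·v_2 = (4, 3, 1).

v_3 = (4, 3, 1)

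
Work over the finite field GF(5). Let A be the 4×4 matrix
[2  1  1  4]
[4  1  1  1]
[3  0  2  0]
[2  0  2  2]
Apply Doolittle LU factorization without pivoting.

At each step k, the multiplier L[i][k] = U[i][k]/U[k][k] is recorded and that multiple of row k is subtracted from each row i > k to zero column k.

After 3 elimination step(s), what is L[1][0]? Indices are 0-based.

L[1][0] = 2

Step 1: pivot at (0,0) is 2.
  row1 ← row1 − (2)·row0  ⇒  L[1][0]=2, U row1=(0, 4, 4, 3)
  row2 ← row2 − (4)·row0  ⇒  L[2][0]=4, U row2=(0, 1, 3, 4)
  row3 ← row3 − (1)·row0  ⇒  L[3][0]=1, U row3=(0, 4, 1, 3)
Step 2: pivot at (1,1) is 4.
  row2 ← row2 − (4)·row1  ⇒  L[2][1]=4, U row2=(0, 0, 2, 2)
  row3 ← row3 − (1)·row1  ⇒  L[3][1]=1, U row3=(0, 0, 2, 0)
Step 3: pivot at (2,2) is 2.
  row3 ← row3 − (1)·row2  ⇒  L[3][2]=1, U row3=(0, 0, 0, 3)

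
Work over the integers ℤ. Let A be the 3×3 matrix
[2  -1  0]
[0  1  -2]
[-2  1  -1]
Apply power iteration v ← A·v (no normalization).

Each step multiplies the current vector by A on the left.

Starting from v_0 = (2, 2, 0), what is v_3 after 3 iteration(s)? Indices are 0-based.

v_3 = (-2, 6, 2)

v_0 = (2, 2, 0).
v_1 = A·v_0 = (2, 2, -2).
v_2 = A·v_1 = (2, 6, 0).
v_3 = A·v_2 = (-2, 6, 2).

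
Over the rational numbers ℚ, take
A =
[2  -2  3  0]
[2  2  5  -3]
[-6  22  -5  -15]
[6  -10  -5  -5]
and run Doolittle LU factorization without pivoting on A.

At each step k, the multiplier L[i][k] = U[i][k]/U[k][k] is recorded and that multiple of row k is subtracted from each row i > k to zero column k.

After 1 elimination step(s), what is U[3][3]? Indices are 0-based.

k=0: U[0][0]=2
  eliminate (1,0): mult=1, new row 1: (0, 4, 2, -3); set L[1][0]=1
  eliminate (2,0): mult=-3, new row 2: (0, 16, 4, -15); set L[2][0]=-3
  eliminate (3,0): mult=3, new row 3: (0, -4, -14, -5); set L[3][0]=3

U[3][3] = -5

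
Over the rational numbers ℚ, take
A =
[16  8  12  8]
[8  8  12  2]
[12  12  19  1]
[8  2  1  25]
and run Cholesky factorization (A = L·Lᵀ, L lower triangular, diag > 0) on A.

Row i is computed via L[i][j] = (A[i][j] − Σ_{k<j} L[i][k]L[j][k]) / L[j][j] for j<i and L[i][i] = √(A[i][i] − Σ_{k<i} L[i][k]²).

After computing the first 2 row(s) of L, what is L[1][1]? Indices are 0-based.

Step 1: L[0][0] = √(16) = 4.
  L[1][0] = (8) / L[0][0] = 2.
Step 2: L[1][1] = √(4) = 2.

L[1][1] = 2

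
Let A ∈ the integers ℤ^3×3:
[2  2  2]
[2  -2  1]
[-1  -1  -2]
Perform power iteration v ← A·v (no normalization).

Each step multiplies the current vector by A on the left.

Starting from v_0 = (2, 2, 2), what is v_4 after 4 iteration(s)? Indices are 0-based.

v_0 = (2, 2, 2).
v_1 = A·v_0 = (12, 2, -8).
v_2 = A·v_1 = (12, 12, 2).
v_3 = A·v_2 = (52, 2, -28).
v_4 = A·v_3 = (52, 72, 2).

v_4 = (52, 72, 2)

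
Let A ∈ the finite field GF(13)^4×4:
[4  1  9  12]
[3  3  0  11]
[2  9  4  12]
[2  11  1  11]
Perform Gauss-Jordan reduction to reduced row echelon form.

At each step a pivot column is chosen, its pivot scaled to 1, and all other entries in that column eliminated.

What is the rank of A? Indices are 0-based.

pivot(0,0)=4: scale R0 → (1, 10, 12, 3)
  clear (1,0): R1 −= (3)R0 → (0, 12, 3, 2)
  clear (2,0): R2 −= (2)R0 → (0, 2, 6, 6)
  clear (3,0): R3 −= (2)R0 → (0, 4, 3, 5)
pivot(1,1)=12: scale R1 → (0, 1, 10, 11)
  clear (0,1): R0 −= (10)R1 → (1, 0, 3, 10)
  clear (2,1): R2 −= (2)R1 → (0, 0, 12, 10)
  clear (3,1): R3 −= (4)R1 → (0, 0, 2, 0)
pivot(2,2)=12: scale R2 → (0, 0, 1, 3)
  clear (0,2): R0 −= (3)R2 → (1, 0, 0, 1)
  clear (1,2): R1 −= (10)R2 → (0, 1, 0, 7)
  clear (3,2): R3 −= (2)R2 → (0, 0, 0, 7)
pivot(3,3)=7: scale R3 → (0, 0, 0, 1)
  clear (0,3): R0 −= (1)R3 → (1, 0, 0, 0)
  clear (1,3): R1 −= (7)R3 → (0, 1, 0, 0)
  clear (2,3): R2 −= (3)R3 → (0, 0, 1, 0)

rank = 4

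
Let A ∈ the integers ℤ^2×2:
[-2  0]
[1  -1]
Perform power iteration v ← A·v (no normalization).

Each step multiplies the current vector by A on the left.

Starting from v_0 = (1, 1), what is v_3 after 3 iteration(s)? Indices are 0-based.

v_3 = (-8, 6)

v_0 = (1, 1).
v_1 = A·v_0 = (-2, 0).
v_2 = A·v_1 = (4, -2).
v_3 = A·v_2 = (-8, 6).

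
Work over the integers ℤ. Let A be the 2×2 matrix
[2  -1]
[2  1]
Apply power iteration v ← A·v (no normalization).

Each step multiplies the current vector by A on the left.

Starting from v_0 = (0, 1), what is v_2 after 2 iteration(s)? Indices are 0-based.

v_2 = (-3, -1)

v_0 = (0, 1).
v_1 = A·v_0 = (-1, 1).
v_2 = A·v_1 = (-3, -1).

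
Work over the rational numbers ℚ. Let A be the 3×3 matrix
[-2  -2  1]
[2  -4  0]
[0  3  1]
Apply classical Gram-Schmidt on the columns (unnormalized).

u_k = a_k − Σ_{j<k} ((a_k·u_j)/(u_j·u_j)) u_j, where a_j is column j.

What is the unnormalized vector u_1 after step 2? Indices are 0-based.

u_1 = (-3, -3, 3)

Step 1: u_0 = a_0 = (-2, 2, 0).
Step 2: u_1 = a_1 − (-1/2)·u_0 = (-3, -3, 3).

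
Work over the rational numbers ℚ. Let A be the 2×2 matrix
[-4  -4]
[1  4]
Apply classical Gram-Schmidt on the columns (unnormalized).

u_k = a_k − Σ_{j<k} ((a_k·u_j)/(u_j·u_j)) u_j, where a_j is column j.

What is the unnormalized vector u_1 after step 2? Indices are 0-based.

Step 1: u_0 = a_0 = (-4, 1).
Step 2: u_1 = a_1 − (20/17)·u_0 = (12/17, 48/17).

u_1 = (12/17, 48/17)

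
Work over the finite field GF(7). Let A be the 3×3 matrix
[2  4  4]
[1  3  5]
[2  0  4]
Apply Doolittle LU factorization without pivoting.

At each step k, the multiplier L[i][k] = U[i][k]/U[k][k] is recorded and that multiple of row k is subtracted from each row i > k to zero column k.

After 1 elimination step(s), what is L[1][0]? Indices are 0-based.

L[1][0] = 4

k=0: U[0][0]=2
  eliminate (1,0): mult=4, new row 1: (0, 1, 3); set L[1][0]=4
  eliminate (2,0): mult=1, new row 2: (0, 3, 0); set L[2][0]=1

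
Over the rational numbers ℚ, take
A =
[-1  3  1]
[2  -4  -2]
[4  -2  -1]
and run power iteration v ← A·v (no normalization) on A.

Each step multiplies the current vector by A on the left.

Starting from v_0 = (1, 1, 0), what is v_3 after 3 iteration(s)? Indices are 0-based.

v_3 = (40, -64, -50)

v_0 = (1, 1, 0).
v_1 = A·v_0 = (2, -2, 2).
v_2 = A·v_1 = (-6, 8, 10).
v_3 = A·v_2 = (40, -64, -50).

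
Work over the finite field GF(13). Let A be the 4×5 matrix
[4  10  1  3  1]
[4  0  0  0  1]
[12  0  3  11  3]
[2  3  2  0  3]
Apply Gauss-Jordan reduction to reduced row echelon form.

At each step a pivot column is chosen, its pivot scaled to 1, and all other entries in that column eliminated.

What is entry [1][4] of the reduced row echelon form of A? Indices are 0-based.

[1] R0 /= 4  ⇒  (1, 9, 10, 4, 10)
     R1 -= 4·R0  ⇒  (0, 3, 12, 10, 0)
     R2 -= 12·R0  ⇒  (0, 9, 0, 2, 0)
     R3 -= 2·R0  ⇒  (0, 11, 8, 5, 9)
[2] R1 /= 3  ⇒  (0, 1, 4, 12, 0)
     R0 -= 9·R1  ⇒  (1, 0, 0, 0, 10)
     R2 -= 9·R1  ⇒  (0, 0, 3, 11, 0)
     R3 -= 11·R1  ⇒  (0, 0, 3, 3, 9)
[3] R2 /= 3  ⇒  (0, 0, 1, 8, 0)
     R1 -= 4·R2  ⇒  (0, 1, 0, 6, 0)
     R3 -= 3·R2  ⇒  (0, 0, 0, 5, 9)
[4] R3 /= 5  ⇒  (0, 0, 0, 1, 7)
     R1 -= 6·R3  ⇒  (0, 1, 0, 0, 10)
     R2 -= 8·R3  ⇒  (0, 0, 1, 0, 9)

M[1][4] = 10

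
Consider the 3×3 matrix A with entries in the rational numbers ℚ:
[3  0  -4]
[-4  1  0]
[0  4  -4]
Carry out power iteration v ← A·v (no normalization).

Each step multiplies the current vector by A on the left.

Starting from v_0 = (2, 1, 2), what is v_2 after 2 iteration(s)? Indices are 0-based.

v_0 = (2, 1, 2).
v_1 = A·v_0 = (-2, -7, -4).
v_2 = A·v_1 = (10, 1, -12).

v_2 = (10, 1, -12)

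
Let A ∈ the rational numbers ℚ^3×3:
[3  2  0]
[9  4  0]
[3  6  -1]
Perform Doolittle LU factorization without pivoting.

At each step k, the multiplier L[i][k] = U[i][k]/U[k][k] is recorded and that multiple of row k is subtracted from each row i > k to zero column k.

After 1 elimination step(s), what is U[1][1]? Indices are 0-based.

U[1][1] = -2

k=0: U[0][0]=3
  eliminate (1,0): mult=3, new row 1: (0, -2, 0); set L[1][0]=3
  eliminate (2,0): mult=1, new row 2: (0, 4, -1); set L[2][0]=1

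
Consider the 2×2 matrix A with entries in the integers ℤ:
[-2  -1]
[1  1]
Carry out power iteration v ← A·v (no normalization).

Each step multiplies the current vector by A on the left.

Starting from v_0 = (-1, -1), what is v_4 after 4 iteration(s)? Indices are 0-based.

v_4 = (-11, 4)

v_0 = (-1, -1).
v_1 = A·v_0 = (3, -2).
v_2 = A·v_1 = (-4, 1).
v_3 = A·v_2 = (7, -3).
v_4 = A·v_3 = (-11, 4).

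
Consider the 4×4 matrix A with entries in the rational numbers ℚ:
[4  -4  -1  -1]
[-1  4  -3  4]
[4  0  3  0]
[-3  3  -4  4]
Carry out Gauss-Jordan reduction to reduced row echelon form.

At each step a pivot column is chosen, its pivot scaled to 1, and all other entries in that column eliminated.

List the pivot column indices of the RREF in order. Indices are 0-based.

pivot(0,0)=4: scale R0 → (1, -1, -1/4, -1/4)
  clear (1,0): R1 −= (-1)R0 → (0, 3, -13/4, 15/4)
  clear (2,0): R2 −= (4)R0 → (0, 4, 4, 1)
  clear (3,0): R3 −= (-3)R0 → (0, 0, -19/4, 13/4)
pivot(1,1)=3: scale R1 → (0, 1, -13/12, 5/4)
  clear (0,1): R0 −= (-1)R1 → (1, 0, -4/3, 1)
  clear (2,1): R2 −= (4)R1 → (0, 0, 25/3, -4)
pivot(2,2)=25/3: scale R2 → (0, 0, 1, -12/25)
  clear (0,2): R0 −= (-4/3)R2 → (1, 0, 0, 9/25)
  clear (1,2): R1 −= (-13/12)R2 → (0, 1, 0, 73/100)
  clear (3,2): R3 −= (-19/4)R2 → (0, 0, 0, 97/100)
pivot(3,3)=97/100: scale R3 → (0, 0, 0, 1)
  clear (0,3): R0 −= (9/25)R3 → (1, 0, 0, 0)
  clear (1,3): R1 −= (73/100)R3 → (0, 1, 0, 0)
  clear (2,3): R2 −= (-12/25)R3 → (0, 0, 1, 0)

pivot columns: 0, 1, 2, 3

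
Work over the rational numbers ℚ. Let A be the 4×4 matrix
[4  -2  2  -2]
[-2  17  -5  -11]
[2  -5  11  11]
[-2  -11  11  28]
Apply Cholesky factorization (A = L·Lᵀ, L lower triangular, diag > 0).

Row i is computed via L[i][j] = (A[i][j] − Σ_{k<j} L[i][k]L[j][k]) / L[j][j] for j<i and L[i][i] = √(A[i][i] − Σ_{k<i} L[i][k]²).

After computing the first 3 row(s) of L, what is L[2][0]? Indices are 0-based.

Step 1: L[0][0] = √(4) = 2.
  L[1][0] = (-2) / L[0][0] = -1.
Step 2: L[1][1] = √(16) = 4.
  L[2][0] = (2) / L[0][0] = 1.
  L[2][1] = (-4) / L[1][1] = -1.
Step 3: L[2][2] = √(9) = 3.

L[2][0] = 1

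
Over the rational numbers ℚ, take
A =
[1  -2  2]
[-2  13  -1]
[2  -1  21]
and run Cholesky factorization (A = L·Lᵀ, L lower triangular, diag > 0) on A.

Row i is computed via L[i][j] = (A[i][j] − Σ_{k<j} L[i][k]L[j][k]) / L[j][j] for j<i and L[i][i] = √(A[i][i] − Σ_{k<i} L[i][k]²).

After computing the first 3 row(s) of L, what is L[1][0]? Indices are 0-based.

L[1][0] = -2

Step 1: L[0][0] = √(1) = 1.
  L[1][0] = (-2) / L[0][0] = -2.
Step 2: L[1][1] = √(9) = 3.
  L[2][0] = (2) / L[0][0] = 2.
  L[2][1] = (3) / L[1][1] = 1.
Step 3: L[2][2] = √(16) = 4.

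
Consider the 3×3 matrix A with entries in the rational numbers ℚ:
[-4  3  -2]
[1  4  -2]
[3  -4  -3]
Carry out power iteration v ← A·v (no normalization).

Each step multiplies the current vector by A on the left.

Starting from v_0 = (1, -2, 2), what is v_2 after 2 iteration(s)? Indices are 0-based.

v_2 = (13, -68, -13)

v_0 = (1, -2, 2).
v_1 = A·v_0 = (-14, -11, 5).
v_2 = A·v_1 = (13, -68, -13).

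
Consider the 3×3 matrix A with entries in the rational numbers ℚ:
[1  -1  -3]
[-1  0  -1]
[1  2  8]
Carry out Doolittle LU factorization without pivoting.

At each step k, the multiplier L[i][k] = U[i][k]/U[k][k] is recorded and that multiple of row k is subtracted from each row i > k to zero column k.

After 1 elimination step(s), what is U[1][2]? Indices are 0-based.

U[1][2] = -4

k=0: U[0][0]=1
  eliminate (1,0): mult=-1, new row 1: (0, -1, -4); set L[1][0]=-1
  eliminate (2,0): mult=1, new row 2: (0, 3, 11); set L[2][0]=1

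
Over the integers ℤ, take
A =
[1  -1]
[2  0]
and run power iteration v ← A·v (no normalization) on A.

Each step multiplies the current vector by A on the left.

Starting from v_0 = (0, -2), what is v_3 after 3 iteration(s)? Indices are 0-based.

v_3 = (-2, 4)

v_0 = (0, -2).
v_1 = A·v_0 = (2, 0).
v_2 = A·v_1 = (2, 4).
v_3 = A·v_2 = (-2, 4).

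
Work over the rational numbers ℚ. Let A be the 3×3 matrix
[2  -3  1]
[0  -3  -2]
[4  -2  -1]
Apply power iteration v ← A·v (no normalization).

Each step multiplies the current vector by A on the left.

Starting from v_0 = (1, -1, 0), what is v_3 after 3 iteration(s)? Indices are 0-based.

v_3 = (85, 47, 62)

v_0 = (1, -1, 0).
v_1 = A·v_0 = (5, 3, 6).
v_2 = A·v_1 = (7, -21, 8).
v_3 = A·v_2 = (85, 47, 62).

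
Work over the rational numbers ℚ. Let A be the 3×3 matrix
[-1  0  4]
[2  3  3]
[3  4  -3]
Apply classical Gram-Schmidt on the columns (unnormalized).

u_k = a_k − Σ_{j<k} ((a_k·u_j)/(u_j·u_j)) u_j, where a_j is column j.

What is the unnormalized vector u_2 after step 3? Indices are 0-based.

u_2 = (-17/26, 34/13, -51/26)

Step 1: u_0 = a_0 = (-1, 2, 3).
Step 2: u_1 = a_1 − (9/7)·u_0 = (9/7, 3/7, 1/7).
Step 3: u_2 = a_2 − (-1/2)·u_0 − (42/13)·u_1 = (-17/26, 34/13, -51/26).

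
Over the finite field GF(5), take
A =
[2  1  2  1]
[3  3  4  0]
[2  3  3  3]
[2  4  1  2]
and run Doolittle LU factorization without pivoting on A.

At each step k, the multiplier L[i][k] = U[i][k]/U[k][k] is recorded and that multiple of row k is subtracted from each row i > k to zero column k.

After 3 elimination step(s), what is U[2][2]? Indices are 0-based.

U[2][2] = 3

k=0: U[0][0]=2
  eliminate (1,0): mult=4, new row 1: (0, 4, 1, 1); set L[1][0]=4
  eliminate (2,0): mult=1, new row 2: (0, 2, 1, 2); set L[2][0]=1
  eliminate (3,0): mult=1, new row 3: (0, 3, 4, 1); set L[3][0]=1
k=1: U[1][1]=4
  eliminate (2,1): mult=3, new row 2: (0, 0, 3, 4); set L[2][1]=3
  eliminate (3,1): mult=2, new row 3: (0, 0, 2, 4); set L[3][1]=2
k=2: U[2][2]=3
  eliminate (3,2): mult=4, new row 3: (0, 0, 0, 3); set L[3][2]=4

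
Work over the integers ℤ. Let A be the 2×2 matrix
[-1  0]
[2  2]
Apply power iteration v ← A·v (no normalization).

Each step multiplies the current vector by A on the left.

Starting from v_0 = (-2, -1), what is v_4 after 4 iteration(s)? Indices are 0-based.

v_4 = (-2, -36)

v_0 = (-2, -1).
v_1 = A·v_0 = (2, -6).
v_2 = A·v_1 = (-2, -8).
v_3 = A·v_2 = (2, -20).
v_4 = A·v_3 = (-2, -36).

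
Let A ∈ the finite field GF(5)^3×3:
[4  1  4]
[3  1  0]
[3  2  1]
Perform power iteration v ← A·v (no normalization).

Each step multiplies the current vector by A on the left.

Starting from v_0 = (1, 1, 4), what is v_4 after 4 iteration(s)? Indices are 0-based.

v_4 = (0, 3, 3)

v_0 = (1, 1, 4).
v_1 = A·v_0 = (1, 4, 4).
v_2 = A·v_1 = (4, 2, 0).
v_3 = A·v_2 = (3, 4, 1).
v_4 = A·v_3 = (0, 3, 3).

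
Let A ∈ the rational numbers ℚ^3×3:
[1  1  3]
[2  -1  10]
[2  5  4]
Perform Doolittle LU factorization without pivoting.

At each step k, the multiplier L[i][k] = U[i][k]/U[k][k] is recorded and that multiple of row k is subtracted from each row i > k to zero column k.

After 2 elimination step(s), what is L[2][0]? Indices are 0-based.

Step 1: pivot at (0,0) is 1.
  row1 ← row1 − (2)·row0  ⇒  L[1][0]=2, U row1=(0, -3, 4)
  row2 ← row2 − (2)·row0  ⇒  L[2][0]=2, U row2=(0, 3, -2)
Step 2: pivot at (1,1) is -3.
  row2 ← row2 − (-1)·row1  ⇒  L[2][1]=-1, U row2=(0, 0, 2)

L[2][0] = 2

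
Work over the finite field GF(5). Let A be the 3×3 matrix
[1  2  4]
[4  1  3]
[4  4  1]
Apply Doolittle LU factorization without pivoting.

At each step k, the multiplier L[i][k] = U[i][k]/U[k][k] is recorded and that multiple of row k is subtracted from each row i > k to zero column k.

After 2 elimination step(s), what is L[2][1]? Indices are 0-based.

Step 1: pivot at (0,0) is 1.
  row1 ← row1 − (4)·row0  ⇒  L[1][0]=4, U row1=(0, 3, 2)
  row2 ← row2 − (4)·row0  ⇒  L[2][0]=4, U row2=(0, 1, 0)
Step 2: pivot at (1,1) is 3.
  row2 ← row2 − (2)·row1  ⇒  L[2][1]=2, U row2=(0, 0, 1)

L[2][1] = 2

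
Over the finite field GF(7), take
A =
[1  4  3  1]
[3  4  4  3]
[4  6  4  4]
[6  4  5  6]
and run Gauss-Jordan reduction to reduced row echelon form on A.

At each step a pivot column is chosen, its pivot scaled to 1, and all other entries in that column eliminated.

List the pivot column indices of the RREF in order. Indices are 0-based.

pivot columns: 0, 1, 2

[1] R0 /= 1  ⇒  (1, 4, 3, 1)
     R1 -= 3·R0  ⇒  (0, 6, 2, 0)
     R2 -= 4·R0  ⇒  (0, 4, 6, 0)
     R3 -= 6·R0  ⇒  (0, 1, 1, 0)
[2] R1 /= 6  ⇒  (0, 1, 5, 0)
     R0 -= 4·R1  ⇒  (1, 0, 4, 1)
     R2 -= 4·R1  ⇒  (0, 0, 0, 0)
     R3 -= 1·R1  ⇒  (0, 0, 3, 0)
[3] R2 <-> R3
[3] R2 /= 3  ⇒  (0, 0, 1, 0)
     R0 -= 4·R2  ⇒  (1, 0, 0, 1)
     R1 -= 5·R2  ⇒  (0, 1, 0, 0)
column 3 empty below row 3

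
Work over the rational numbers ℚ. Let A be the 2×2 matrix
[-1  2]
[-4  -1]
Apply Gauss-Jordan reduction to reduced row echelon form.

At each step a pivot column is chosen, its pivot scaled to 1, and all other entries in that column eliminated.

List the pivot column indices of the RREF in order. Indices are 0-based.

step 1: normalize row 0 (÷-1) = (1, -2)
  row 1: subtract -4×row0 = (0, -9)
step 2: normalize row 1 (÷-9) = (0, 1)
  row 0: subtract -2×row1 = (1, 0)

pivot columns: 0, 1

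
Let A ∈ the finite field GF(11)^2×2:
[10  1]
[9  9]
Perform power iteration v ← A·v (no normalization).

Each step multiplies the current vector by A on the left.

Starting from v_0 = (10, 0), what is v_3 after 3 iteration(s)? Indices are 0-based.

v_0 = (10, 0).
v_1 = A·v_0 = (1, 2).
v_2 = A·v_1 = (1, 5).
v_3 = A·v_2 = (4, 10).

v_3 = (4, 10)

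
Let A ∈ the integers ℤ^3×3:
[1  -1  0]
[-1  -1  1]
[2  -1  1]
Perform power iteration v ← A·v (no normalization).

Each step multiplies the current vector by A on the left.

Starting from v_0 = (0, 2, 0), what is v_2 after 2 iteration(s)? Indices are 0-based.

v_2 = (0, 2, -4)

v_0 = (0, 2, 0).
v_1 = A·v_0 = (-2, -2, -2).
v_2 = A·v_1 = (0, 2, -4).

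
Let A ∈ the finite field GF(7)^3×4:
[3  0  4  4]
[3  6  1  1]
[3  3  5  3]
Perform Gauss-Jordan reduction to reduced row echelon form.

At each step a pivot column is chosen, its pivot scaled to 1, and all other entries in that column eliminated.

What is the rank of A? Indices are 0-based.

rank = 3

step 1: normalize row 0 (÷3) = (1, 0, 6, 6)
  row 1: subtract 3×row0 = (0, 6, 4, 4)
  row 2: subtract 3×row0 = (0, 3, 1, 6)
step 2: normalize row 1 (÷6) = (0, 1, 3, 3)
  row 2: subtract 3×row1 = (0, 0, 6, 4)
step 3: normalize row 2 (÷6) = (0, 0, 1, 3)
  row 0: subtract 6×row2 = (1, 0, 0, 2)
  row 1: subtract 3×row2 = (0, 1, 0, 1)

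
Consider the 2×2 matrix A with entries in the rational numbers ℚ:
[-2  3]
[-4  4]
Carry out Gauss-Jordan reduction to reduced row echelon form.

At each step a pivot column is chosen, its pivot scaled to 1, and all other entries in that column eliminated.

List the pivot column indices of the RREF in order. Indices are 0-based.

pivot columns: 0, 1

step 1: normalize row 0 (÷-2) = (1, -3/2)
  row 1: subtract -4×row0 = (0, -2)
step 2: normalize row 1 (÷-2) = (0, 1)
  row 0: subtract -3/2×row1 = (1, 0)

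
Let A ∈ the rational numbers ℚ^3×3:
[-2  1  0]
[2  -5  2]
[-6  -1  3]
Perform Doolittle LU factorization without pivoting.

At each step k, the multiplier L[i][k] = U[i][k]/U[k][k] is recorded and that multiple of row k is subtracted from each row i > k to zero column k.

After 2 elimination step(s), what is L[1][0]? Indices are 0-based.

L[1][0] = -1

k=0: U[0][0]=-2
  eliminate (1,0): mult=-1, new row 1: (0, -4, 2); set L[1][0]=-1
  eliminate (2,0): mult=3, new row 2: (0, -4, 3); set L[2][0]=3
k=1: U[1][1]=-4
  eliminate (2,1): mult=1, new row 2: (0, 0, 1); set L[2][1]=1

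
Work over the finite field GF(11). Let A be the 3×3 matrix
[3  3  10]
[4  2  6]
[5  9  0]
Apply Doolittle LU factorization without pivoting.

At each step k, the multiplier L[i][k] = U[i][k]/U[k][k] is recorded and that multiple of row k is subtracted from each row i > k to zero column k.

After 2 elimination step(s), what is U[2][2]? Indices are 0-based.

U[2][2] = 9

k=0: U[0][0]=3
  eliminate (1,0): mult=5, new row 1: (0, 9, 0); set L[1][0]=5
  eliminate (2,0): mult=9, new row 2: (0, 4, 9); set L[2][0]=9
k=1: U[1][1]=9
  eliminate (2,1): mult=9, new row 2: (0, 0, 9); set L[2][1]=9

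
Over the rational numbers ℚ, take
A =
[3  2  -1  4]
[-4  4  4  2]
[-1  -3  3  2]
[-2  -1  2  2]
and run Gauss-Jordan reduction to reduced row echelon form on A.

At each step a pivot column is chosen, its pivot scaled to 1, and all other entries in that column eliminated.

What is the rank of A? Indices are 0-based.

rank = 4

[1] R0 /= 3  ⇒  (1, 2/3, -1/3, 4/3)
     R1 -= -4·R0  ⇒  (0, 20/3, 8/3, 22/3)
     R2 -= -1·R0  ⇒  (0, -7/3, 8/3, 10/3)
     R3 -= -2·R0  ⇒  (0, 1/3, 4/3, 14/3)
[2] R1 /= 20/3  ⇒  (0, 1, 2/5, 11/10)
     R0 -= 2/3·R1  ⇒  (1, 0, -3/5, 3/5)
     R2 -= -7/3·R1  ⇒  (0, 0, 18/5, 59/10)
     R3 -= 1/3·R1  ⇒  (0, 0, 6/5, 43/10)
[3] R2 /= 18/5  ⇒  (0, 0, 1, 59/36)
     R0 -= -3/5·R2  ⇒  (1, 0, 0, 19/12)
     R1 -= 2/5·R2  ⇒  (0, 1, 0, 4/9)
     R3 -= 6/5·R2  ⇒  (0, 0, 0, 7/3)
[4] R3 /= 7/3  ⇒  (0, 0, 0, 1)
     R0 -= 19/12·R3  ⇒  (1, 0, 0, 0)
     R1 -= 4/9·R3  ⇒  (0, 1, 0, 0)
     R2 -= 59/36·R3  ⇒  (0, 0, 1, 0)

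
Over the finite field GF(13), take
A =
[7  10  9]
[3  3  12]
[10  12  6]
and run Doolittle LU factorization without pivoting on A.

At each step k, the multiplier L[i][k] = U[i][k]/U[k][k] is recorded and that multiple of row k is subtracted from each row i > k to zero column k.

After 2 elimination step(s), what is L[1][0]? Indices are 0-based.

L[1][0] = 6

Step 1: pivot at (0,0) is 7.
  row1 ← row1 − (6)·row0  ⇒  L[1][0]=6, U row1=(0, 8, 10)
  row2 ← row2 − (7)·row0  ⇒  L[2][0]=7, U row2=(0, 7, 8)
Step 2: pivot at (1,1) is 8.
  row2 ← row2 − (9)·row1  ⇒  L[2][1]=9, U row2=(0, 0, 9)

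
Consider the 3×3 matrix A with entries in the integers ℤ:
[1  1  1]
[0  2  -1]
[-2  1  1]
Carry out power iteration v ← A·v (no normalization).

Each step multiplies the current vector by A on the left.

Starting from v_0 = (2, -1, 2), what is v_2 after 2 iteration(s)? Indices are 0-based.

v_0 = (2, -1, 2).
v_1 = A·v_0 = (3, -4, -3).
v_2 = A·v_1 = (-4, -5, -13).

v_2 = (-4, -5, -13)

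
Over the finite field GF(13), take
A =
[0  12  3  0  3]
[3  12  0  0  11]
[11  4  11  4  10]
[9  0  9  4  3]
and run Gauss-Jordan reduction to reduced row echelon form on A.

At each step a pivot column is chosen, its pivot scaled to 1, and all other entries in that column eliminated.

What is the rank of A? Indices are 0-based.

step 1: exchange rows 0,1
step 1: normalize row 0 (÷3) = (1, 4, 0, 0, 8)
  row 2: subtract 11×row0 = (0, 12, 11, 4, 0)
  row 3: subtract 9×row0 = (0, 3, 9, 4, 9)
step 2: normalize row 1 (÷12) = (0, 1, 10, 0, 10)
  row 0: subtract 4×row1 = (1, 0, 12, 0, 7)
  row 2: subtract 12×row1 = (0, 0, 8, 4, 10)
  row 3: subtract 3×row1 = (0, 0, 5, 4, 5)
step 3: normalize row 2 (÷8) = (0, 0, 1, 7, 11)
  row 0: subtract 12×row2 = (1, 0, 0, 7, 5)
  row 1: subtract 10×row2 = (0, 1, 0, 8, 4)
  row 3: subtract 5×row2 = (0, 0, 0, 8, 2)
step 4: normalize row 3 (÷8) = (0, 0, 0, 1, 10)
  row 0: subtract 7×row3 = (1, 0, 0, 0, 0)
  row 1: subtract 8×row3 = (0, 1, 0, 0, 2)
  row 2: subtract 7×row3 = (0, 0, 1, 0, 6)

rank = 4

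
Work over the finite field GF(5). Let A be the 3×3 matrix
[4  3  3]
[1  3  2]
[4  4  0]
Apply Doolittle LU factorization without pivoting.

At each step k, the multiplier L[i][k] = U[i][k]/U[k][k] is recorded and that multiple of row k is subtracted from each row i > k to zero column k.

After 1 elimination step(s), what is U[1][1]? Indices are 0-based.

k=0: U[0][0]=4
  eliminate (1,0): mult=4, new row 1: (0, 1, 0); set L[1][0]=4
  eliminate (2,0): mult=1, new row 2: (0, 1, 2); set L[2][0]=1

U[1][1] = 1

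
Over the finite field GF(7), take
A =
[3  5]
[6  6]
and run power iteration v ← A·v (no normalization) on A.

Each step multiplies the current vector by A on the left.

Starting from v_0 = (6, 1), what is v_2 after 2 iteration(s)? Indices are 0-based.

v_0 = (6, 1).
v_1 = A·v_0 = (2, 0).
v_2 = A·v_1 = (6, 5).

v_2 = (6, 5)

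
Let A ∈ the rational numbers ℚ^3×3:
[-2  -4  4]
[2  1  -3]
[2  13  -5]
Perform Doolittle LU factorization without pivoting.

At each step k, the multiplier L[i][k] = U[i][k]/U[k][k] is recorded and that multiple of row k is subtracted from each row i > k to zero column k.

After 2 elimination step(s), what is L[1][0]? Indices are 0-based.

L[1][0] = -1

Step 1: pivot at (0,0) is -2.
  row1 ← row1 − (-1)·row0  ⇒  L[1][0]=-1, U row1=(0, -3, 1)
  row2 ← row2 − (-1)·row0  ⇒  L[2][0]=-1, U row2=(0, 9, -1)
Step 2: pivot at (1,1) is -3.
  row2 ← row2 − (-3)·row1  ⇒  L[2][1]=-3, U row2=(0, 0, 2)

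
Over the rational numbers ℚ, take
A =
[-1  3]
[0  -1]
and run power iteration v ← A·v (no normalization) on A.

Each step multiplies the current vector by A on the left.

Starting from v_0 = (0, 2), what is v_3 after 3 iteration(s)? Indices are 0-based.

v_0 = (0, 2).
v_1 = A·v_0 = (6, -2).
v_2 = A·v_1 = (-12, 2).
v_3 = A·v_2 = (18, -2).

v_3 = (18, -2)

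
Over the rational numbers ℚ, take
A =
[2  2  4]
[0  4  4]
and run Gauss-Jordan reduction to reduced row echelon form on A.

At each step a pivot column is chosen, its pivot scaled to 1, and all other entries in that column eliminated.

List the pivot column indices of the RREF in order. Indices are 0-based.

pivot columns: 0, 1

pivot(0,0)=2: scale R0 → (1, 1, 2)
pivot(1,1)=4: scale R1 → (0, 1, 1)
  clear (0,1): R0 −= (1)R1 → (1, 0, 1)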